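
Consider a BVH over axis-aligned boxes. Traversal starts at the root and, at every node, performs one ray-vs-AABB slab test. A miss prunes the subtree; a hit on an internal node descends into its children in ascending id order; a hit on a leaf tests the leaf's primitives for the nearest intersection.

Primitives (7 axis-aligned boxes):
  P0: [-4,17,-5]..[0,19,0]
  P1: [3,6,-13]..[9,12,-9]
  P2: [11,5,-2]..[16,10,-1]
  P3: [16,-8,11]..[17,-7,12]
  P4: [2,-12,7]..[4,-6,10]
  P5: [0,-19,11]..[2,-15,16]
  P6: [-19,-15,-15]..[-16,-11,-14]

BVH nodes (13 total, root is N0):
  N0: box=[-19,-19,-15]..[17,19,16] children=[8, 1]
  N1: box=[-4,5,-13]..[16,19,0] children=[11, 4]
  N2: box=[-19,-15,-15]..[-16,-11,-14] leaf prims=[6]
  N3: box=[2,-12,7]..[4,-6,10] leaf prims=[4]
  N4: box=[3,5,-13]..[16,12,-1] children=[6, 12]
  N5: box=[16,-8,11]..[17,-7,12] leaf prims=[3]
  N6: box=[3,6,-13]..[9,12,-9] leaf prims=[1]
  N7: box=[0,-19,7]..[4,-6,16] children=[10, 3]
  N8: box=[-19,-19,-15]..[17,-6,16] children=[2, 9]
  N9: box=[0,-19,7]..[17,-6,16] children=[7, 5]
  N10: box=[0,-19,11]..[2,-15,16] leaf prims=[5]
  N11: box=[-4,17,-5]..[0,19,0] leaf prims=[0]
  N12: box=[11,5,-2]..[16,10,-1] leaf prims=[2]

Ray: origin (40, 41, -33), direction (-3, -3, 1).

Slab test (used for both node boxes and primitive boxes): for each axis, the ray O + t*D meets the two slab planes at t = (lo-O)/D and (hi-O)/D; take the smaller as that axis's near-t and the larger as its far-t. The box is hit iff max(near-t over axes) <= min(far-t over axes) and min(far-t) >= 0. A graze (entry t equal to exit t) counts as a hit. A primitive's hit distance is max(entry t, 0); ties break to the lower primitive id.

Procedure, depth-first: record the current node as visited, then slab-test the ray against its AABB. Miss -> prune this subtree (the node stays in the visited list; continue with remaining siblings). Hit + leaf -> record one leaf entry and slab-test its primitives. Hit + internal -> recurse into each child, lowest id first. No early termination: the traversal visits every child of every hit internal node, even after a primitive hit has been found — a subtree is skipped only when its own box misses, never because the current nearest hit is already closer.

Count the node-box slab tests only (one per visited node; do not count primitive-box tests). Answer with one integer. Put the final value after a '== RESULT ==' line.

Walk:
N0 x:[23/3,59/3] y:[22/3,20] z:[18,49] -> hit [18,59/3], descend [1, 8]
  N1 x:[8,44/3] y:[22/3,12] z:[20,33] -> miss, prune
  N8 x:[23/3,59/3] y:[47/3,20] z:[18,49] -> hit [18,59/3], descend [2, 9]
    N2 x:[56/3,59/3] y:[52/3,56/3] z:[18,19] -> hit [56/3,56/3] leaf, test {P6@t=56/3}
    N9 x:[23/3,40/3] y:[47/3,20] z:[40,49] -> miss, prune

order=[0, 1, 8, 2, 9]  |boxes|=5  |leaves|=1  hit=P6

== RESULT ==
5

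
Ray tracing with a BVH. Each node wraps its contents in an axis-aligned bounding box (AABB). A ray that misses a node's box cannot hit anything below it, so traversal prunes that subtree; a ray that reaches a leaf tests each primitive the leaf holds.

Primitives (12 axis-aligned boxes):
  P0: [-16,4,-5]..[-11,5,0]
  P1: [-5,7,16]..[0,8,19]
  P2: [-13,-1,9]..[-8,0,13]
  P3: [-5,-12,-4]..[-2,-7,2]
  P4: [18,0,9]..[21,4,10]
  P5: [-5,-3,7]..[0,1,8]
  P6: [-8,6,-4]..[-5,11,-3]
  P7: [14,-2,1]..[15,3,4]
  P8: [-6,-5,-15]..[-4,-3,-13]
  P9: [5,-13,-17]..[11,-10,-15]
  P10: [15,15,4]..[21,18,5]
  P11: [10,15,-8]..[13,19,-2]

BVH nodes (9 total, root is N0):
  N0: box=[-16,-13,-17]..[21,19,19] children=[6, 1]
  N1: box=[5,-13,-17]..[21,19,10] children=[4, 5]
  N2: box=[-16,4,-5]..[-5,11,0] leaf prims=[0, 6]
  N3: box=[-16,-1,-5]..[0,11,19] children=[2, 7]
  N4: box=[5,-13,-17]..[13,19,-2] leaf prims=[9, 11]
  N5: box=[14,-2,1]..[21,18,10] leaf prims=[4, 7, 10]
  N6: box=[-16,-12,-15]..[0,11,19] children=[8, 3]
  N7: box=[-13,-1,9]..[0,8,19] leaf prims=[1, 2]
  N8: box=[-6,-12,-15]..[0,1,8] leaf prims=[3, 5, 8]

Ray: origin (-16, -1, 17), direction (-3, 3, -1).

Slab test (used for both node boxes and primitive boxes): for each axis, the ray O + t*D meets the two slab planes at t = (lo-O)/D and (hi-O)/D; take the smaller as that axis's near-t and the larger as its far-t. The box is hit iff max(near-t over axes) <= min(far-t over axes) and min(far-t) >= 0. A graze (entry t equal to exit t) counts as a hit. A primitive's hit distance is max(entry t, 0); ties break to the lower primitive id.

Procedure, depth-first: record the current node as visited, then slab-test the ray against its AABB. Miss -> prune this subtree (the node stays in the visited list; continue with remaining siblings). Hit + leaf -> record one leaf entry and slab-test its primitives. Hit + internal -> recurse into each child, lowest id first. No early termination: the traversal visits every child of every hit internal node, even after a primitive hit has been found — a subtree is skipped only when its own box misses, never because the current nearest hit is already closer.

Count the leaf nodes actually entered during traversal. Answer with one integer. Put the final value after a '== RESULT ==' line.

Walk:
N0 x:[-37/3,0] y:[-4,20/3] z:[-2,34] -> hit [-2,0], descend [1, 6]
  N1 x:[-37/3,-7] y:[-4,20/3] z:[7,34] -> miss, prune
  N6 x:[-16/3,0] y:[-11/3,4] z:[-2,32] -> hit [-2,0], descend [3, 8]
    N3 x:[-16/3,0] y:[0,4] z:[-2,22] -> hit [0,0], descend [2, 7]
      N2 x:[-11/3,0] y:[5/3,4] z:[17,22] -> miss, prune
      N7 x:[-16/3,-1] y:[0,3] z:[-2,8] -> miss, prune
    N8 x:[-16/3,-10/3] y:[-11/3,2/3] z:[9,32] -> miss, prune

Visited [0, 1, 6, 3, 2, 7, 8]. Tests: 7 box, 0 leaf. Nearest: miss.

== RESULT ==
0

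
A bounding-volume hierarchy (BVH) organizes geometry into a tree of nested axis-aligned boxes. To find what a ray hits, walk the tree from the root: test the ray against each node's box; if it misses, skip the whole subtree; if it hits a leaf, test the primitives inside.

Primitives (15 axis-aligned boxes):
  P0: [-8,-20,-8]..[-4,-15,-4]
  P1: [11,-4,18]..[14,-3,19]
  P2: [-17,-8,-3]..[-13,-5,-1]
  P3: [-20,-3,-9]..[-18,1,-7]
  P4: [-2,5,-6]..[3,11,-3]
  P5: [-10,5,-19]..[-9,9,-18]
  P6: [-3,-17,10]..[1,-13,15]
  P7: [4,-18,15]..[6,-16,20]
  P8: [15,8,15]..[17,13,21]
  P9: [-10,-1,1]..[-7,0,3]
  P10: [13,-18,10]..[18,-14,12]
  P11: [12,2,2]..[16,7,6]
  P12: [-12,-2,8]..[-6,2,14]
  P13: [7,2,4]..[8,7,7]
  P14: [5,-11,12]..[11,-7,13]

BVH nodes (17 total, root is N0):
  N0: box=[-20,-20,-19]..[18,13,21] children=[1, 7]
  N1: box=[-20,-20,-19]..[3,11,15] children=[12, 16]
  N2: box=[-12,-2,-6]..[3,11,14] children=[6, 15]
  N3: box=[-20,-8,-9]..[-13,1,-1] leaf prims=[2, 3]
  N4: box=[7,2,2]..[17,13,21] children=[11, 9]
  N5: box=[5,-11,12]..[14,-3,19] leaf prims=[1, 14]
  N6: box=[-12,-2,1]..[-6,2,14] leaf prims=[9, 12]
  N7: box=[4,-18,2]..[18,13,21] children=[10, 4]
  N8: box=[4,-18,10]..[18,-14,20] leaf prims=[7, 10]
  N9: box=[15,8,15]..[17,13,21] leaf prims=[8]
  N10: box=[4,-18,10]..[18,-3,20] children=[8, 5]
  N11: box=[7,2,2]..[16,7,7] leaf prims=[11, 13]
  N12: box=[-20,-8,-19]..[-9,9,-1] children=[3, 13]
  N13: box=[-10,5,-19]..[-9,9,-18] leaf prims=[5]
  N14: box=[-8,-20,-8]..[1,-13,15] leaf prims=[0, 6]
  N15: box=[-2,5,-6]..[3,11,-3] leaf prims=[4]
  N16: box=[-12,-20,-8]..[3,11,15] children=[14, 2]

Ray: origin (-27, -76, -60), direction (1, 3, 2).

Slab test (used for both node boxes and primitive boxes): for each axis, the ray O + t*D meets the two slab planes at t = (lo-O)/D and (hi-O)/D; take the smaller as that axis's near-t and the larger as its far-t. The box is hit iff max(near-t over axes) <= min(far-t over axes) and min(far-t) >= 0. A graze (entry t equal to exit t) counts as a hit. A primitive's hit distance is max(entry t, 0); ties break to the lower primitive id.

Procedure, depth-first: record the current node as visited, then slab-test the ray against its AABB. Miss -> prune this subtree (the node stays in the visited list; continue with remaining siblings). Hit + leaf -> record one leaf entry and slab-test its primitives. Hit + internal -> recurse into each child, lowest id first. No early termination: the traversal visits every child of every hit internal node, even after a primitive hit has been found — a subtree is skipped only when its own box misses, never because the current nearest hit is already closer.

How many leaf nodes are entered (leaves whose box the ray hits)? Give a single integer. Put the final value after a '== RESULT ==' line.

Walk:
N0 x:[7,45] y:[56/3,89/3] z:[41/2,81/2] -> hit [41/2,89/3], descend [1, 7]
  N1 x:[7,30] y:[56/3,29] z:[41/2,75/2] -> hit [41/2,29], descend [12, 16]
    N12 x:[7,18] y:[68/3,85/3] z:[41/2,59/2] -> miss, prune
    N16 x:[15,30] y:[56/3,29] z:[26,75/2] -> hit [26,29], descend [2, 14]
      N2 x:[15,30] y:[74/3,29] z:[27,37] -> hit [27,29], descend [6, 15]
        N6 x:[15,21] y:[74/3,26] z:[61/2,37] -> miss, prune
        N15 x:[25,30] y:[27,29] z:[27,57/2] -> hit [27,57/2] leaf, test {P4@t=27}
      N14 x:[19,28] y:[56/3,21] z:[26,75/2] -> miss, prune
  N7 x:[31,45] y:[58/3,89/3] z:[31,81/2] -> miss, prune

9 AABB tests over nodes [0, 1, 12, 16, 2, 6, 15, 14, 7]; 1 leaf entered; closest P4.

== RESULT ==
1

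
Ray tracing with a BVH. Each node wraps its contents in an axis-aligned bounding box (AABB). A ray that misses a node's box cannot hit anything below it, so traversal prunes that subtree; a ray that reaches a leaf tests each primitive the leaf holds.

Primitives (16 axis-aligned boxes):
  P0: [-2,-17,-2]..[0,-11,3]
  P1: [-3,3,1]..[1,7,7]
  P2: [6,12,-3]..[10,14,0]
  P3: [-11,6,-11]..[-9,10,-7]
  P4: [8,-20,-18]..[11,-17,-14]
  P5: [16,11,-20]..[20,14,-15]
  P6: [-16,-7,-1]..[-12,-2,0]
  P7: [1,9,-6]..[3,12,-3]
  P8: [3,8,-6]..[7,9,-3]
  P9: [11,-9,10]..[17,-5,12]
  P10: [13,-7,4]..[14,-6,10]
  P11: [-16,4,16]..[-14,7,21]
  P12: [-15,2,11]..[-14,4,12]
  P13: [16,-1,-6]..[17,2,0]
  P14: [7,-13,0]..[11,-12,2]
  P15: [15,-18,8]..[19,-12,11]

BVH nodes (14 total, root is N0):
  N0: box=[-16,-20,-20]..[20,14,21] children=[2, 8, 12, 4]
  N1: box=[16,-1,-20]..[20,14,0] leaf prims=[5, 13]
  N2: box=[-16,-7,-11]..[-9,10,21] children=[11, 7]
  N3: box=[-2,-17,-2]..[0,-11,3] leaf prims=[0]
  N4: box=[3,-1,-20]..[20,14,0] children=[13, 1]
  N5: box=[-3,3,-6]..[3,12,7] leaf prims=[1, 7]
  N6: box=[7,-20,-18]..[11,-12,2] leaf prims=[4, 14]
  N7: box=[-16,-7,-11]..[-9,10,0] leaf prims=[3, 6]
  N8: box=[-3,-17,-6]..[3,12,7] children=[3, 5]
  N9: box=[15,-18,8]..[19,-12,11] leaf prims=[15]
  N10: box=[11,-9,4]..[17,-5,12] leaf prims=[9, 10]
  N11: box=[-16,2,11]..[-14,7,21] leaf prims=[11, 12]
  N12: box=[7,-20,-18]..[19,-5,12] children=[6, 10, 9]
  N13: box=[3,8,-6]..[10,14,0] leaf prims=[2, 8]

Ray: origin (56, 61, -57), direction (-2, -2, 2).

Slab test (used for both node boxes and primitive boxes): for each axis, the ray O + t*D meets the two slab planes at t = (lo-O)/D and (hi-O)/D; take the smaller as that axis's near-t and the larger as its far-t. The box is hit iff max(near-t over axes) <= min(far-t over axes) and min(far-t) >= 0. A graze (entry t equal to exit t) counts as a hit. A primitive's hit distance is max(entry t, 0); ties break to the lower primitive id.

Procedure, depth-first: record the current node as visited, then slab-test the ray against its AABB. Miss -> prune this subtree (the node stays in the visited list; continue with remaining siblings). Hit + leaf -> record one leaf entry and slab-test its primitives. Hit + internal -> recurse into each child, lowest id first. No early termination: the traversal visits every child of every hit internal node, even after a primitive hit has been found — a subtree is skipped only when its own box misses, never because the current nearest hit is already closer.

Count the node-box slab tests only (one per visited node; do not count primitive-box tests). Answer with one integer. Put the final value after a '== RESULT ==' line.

Trace the traversal:
N0 x:[18,36] y:[47/2,81/2] z:[37/2,39] -> hit [47/2,36], descend [2, 4, 8, 12]
  N2 x:[65/2,36] y:[51/2,34] z:[23,39] -> hit [65/2,34], descend [7, 11]
    N7 x:[65/2,36] y:[51/2,34] z:[23,57/2] -> miss, prune
    N11 x:[35,36] y:[27,59/2] z:[34,39] -> miss, prune
  N4 x:[18,53/2] y:[47/2,31] z:[37/2,57/2] -> hit [47/2,53/2], descend [1, 13]
    N1 x:[18,20] y:[47/2,31] z:[37/2,57/2] -> miss, prune
    N13 x:[23,53/2] y:[47/2,53/2] z:[51/2,57/2] -> hit [51/2,53/2] leaf, test {P2(miss), P8@t=26}
  N8 x:[53/2,59/2] y:[49/2,39] z:[51/2,32] -> hit [53/2,59/2], descend [3, 5]
    N3 x:[28,29] y:[36,39] z:[55/2,30] -> miss, prune
    N5 x:[53/2,59/2] y:[49/2,29] z:[51/2,32] -> hit [53/2,29] leaf, test {P1@t=29, P7(miss)}
  N12 x:[37/2,49/2] y:[33,81/2] z:[39/2,69/2] -> miss, prune

Visited [0, 2, 7, 11, 4, 1, 13, 8, 3, 5, 12]. Tests: 11 box, 2 leaf. Nearest: P8.

== RESULT ==
11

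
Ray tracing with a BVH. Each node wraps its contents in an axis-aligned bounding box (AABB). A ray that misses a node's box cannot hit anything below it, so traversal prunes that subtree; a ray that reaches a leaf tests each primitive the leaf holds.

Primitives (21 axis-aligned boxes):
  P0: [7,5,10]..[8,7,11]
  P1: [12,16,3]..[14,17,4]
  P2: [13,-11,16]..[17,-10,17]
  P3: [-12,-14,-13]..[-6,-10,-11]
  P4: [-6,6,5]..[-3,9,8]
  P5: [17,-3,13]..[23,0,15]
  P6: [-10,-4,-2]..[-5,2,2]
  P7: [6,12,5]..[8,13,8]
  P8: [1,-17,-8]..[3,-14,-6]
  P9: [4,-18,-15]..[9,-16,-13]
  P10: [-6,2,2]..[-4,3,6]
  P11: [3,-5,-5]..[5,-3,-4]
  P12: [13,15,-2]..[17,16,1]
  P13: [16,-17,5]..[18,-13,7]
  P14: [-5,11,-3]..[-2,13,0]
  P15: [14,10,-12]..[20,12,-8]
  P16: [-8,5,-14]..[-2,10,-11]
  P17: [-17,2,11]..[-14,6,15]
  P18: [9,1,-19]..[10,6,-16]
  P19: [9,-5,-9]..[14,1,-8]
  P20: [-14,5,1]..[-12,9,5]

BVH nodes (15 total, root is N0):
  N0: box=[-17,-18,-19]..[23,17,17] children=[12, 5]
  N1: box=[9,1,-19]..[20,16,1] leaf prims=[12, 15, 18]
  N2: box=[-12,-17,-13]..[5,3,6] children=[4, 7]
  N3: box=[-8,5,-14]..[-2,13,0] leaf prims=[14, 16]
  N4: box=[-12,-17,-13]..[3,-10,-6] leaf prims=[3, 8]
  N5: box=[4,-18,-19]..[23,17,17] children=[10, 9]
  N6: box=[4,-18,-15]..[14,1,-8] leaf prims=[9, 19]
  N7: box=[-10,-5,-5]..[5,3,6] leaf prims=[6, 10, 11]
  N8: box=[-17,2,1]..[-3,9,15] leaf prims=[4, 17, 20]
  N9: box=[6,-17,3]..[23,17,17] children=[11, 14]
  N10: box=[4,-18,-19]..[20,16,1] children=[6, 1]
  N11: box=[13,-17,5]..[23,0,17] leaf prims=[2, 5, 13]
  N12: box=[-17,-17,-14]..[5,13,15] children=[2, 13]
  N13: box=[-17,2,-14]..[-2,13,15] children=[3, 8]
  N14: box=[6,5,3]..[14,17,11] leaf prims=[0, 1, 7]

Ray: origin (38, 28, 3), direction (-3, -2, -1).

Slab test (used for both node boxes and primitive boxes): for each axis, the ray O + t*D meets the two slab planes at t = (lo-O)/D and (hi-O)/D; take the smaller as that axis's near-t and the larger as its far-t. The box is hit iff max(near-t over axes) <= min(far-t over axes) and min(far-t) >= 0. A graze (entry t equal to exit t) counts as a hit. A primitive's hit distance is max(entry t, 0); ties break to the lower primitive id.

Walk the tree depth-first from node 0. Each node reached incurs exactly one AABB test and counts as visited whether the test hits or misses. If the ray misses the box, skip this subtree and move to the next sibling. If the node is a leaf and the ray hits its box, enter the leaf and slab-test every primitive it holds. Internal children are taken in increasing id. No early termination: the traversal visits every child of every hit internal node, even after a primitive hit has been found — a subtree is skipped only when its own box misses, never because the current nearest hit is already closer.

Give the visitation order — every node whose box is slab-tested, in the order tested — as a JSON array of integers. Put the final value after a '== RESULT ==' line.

Walk:
N0 x:[5,55/3] y:[11/2,23] z:[-14,22] -> hit [11/2,55/3], descend [5, 12]
  N5 x:[5,34/3] y:[11/2,23] z:[-14,22] -> hit [11/2,34/3], descend [9, 10]
    N9 x:[5,32/3] y:[11/2,45/2] z:[-14,0] -> miss, prune
    N10 x:[6,34/3] y:[6,23] z:[2,22] -> hit [6,34/3], descend [1, 6]
      N1 x:[6,29/3] y:[6,27/2] z:[2,22] -> hit [6,29/3] leaf, test {P12(miss), P15(miss), P18(miss)}
      N6 x:[8,34/3] y:[27/2,23] z:[11,18] -> miss, prune
  N12 x:[11,55/3] y:[15/2,45/2] z:[-12,17] -> hit [11,17], descend [2, 13]
    N2 x:[11,50/3] y:[25/2,45/2] z:[-3,16] -> hit [25/2,16], descend [4, 7]
      N4 x:[35/3,50/3] y:[19,45/2] z:[9,16] -> miss, prune
      N7 x:[11,16] y:[25/2,33/2] z:[-3,8] -> miss, prune
    N13 x:[40/3,55/3] y:[15/2,13] z:[-12,17] -> miss, prune

Visited [0, 5, 9, 10, 1, 6, 12, 2, 4, 7, 13]. Tests: 11 box, 1 leaf. Nearest: miss.

== RESULT ==
[0, 5, 9, 10, 1, 6, 12, 2, 4, 7, 13]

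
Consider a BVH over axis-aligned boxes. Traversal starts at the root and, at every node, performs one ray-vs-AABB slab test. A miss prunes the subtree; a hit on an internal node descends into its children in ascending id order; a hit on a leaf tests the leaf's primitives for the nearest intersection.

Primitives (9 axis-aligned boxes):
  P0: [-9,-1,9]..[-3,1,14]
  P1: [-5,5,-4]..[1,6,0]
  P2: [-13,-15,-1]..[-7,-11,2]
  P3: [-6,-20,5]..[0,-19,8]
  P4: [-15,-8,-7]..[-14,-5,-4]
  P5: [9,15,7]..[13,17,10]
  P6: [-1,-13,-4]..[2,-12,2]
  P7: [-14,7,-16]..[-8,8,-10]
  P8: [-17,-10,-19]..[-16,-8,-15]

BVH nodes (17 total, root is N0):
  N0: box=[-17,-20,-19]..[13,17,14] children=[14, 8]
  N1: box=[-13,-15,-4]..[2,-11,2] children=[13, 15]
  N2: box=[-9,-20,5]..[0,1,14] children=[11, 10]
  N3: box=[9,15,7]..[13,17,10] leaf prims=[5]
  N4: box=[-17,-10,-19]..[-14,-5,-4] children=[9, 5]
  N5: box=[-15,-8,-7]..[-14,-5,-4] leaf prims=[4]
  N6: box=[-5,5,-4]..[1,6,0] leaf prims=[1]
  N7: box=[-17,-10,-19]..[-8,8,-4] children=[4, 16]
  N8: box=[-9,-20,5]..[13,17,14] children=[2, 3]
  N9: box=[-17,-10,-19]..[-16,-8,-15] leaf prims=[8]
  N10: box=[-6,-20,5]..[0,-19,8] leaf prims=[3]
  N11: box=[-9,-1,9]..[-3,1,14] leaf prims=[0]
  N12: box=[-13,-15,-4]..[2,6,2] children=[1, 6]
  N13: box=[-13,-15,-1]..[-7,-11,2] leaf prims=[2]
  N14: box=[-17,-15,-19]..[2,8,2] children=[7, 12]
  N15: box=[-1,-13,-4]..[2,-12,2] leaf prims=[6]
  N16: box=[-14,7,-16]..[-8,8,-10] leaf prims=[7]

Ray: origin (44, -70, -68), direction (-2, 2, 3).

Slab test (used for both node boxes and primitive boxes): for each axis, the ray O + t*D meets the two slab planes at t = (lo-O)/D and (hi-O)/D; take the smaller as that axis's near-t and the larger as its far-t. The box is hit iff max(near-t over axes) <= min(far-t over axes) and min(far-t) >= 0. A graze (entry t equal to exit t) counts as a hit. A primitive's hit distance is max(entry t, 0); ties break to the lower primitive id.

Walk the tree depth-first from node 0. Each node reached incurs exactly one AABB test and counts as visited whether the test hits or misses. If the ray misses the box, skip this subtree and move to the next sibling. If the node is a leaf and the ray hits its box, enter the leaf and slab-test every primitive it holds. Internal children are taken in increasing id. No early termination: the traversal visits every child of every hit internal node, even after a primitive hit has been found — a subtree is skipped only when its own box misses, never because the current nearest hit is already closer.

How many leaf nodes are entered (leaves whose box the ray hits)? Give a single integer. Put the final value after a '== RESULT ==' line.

Trace the traversal:
N0 x:[31/2,61/2] y:[25,87/2] z:[49/3,82/3] -> hit [25,82/3], descend [8, 14]
  N8 x:[31/2,53/2] y:[25,87/2] z:[73/3,82/3] -> hit [25,53/2], descend [2, 3]
    N2 x:[22,53/2] y:[25,71/2] z:[73/3,82/3] -> hit [25,53/2], descend [10, 11]
      N10 x:[22,25] y:[25,51/2] z:[73/3,76/3] -> hit [25,25] leaf, test {P3@t=25}
      N11 x:[47/2,53/2] y:[69/2,71/2] z:[77/3,82/3] -> miss, prune
    N3 x:[31/2,35/2] y:[85/2,87/2] z:[25,26] -> miss, prune
  N14 x:[21,61/2] y:[55/2,39] z:[49/3,70/3] -> miss, prune

Visited [0, 8, 2, 10, 11, 3, 14]. Tests: 7 box, 1 leaf. Nearest: P3.

== RESULT ==
1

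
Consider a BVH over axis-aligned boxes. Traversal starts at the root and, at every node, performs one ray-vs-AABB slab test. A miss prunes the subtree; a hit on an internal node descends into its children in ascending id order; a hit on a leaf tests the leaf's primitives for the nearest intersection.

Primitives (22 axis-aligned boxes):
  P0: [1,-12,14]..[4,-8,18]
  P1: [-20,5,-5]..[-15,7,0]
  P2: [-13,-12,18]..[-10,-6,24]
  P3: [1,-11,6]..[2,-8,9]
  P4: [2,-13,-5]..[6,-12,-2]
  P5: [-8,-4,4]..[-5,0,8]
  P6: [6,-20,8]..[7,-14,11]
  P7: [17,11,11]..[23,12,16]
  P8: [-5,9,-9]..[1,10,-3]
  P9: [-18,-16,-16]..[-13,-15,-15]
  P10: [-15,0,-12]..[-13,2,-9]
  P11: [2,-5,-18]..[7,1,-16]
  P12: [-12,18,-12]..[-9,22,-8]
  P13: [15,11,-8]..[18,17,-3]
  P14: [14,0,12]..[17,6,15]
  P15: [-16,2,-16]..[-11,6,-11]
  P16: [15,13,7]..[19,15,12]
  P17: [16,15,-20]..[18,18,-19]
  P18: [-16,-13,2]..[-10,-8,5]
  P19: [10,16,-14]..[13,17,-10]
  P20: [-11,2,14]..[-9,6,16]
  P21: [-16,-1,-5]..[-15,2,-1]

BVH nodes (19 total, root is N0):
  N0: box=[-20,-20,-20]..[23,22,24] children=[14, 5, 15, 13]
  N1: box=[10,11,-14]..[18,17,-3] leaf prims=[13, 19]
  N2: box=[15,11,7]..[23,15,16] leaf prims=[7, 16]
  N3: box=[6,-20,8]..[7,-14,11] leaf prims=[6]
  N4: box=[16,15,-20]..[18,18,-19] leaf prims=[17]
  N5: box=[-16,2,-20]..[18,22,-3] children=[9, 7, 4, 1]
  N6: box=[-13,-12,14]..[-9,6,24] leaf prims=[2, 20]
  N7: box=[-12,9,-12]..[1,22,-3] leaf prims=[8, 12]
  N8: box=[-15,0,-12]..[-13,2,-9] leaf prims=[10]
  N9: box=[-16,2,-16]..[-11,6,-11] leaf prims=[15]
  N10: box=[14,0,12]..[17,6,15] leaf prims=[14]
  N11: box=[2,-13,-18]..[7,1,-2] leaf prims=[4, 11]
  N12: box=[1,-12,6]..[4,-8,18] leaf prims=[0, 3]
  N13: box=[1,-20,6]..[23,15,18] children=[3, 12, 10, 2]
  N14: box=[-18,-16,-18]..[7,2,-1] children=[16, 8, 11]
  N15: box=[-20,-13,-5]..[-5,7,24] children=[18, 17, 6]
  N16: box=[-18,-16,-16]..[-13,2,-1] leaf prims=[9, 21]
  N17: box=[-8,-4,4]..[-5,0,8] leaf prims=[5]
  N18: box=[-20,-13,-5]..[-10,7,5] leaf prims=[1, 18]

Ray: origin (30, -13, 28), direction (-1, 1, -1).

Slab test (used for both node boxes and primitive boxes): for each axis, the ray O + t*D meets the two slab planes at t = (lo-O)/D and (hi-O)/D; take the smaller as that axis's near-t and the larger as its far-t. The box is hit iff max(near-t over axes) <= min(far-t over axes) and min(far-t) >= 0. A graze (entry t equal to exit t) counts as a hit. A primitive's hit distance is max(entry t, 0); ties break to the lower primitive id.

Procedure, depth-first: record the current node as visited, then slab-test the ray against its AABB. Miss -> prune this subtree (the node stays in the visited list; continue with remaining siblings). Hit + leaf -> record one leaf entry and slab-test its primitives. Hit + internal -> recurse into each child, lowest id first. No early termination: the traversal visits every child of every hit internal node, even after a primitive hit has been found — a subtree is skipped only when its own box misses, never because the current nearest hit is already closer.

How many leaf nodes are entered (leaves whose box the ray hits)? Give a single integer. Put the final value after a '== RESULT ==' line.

Traverse from the root:
N0 x:[7,50] y:[-7,35] z:[4,48] -> hit [7,35], descend [5, 13, 14, 15]
  N5 x:[12,46] y:[15,35] z:[31,48] -> hit [31,35], descend [1, 4, 7, 9]
    N1 x:[12,20] y:[24,30] z:[31,42] -> miss, prune
    N4 x:[12,14] y:[28,31] z:[47,48] -> miss, prune
    N7 x:[29,42] y:[22,35] z:[31,40] -> hit [31,35] leaf, test {P8(miss), P12(miss)}
    N9 x:[41,46] y:[15,19] z:[39,44] -> miss, prune
  N13 x:[7,29] y:[-7,28] z:[10,22] -> hit [10,22], descend [2, 3, 10, 12]
    N2 x:[7,15] y:[24,28] z:[12,21] -> miss, prune
    N3 x:[23,24] y:[-7,-1] z:[17,20] -> miss, prune
    N10 x:[13,16] y:[13,19] z:[13,16] -> hit [13,16] leaf, test {P14@t=13}
    N12 x:[26,29] y:[1,5] z:[10,22] -> miss, prune
  N14 x:[23,48] y:[-3,15] z:[29,46] -> miss, prune
  N15 x:[35,50] y:[0,20] z:[4,33] -> miss, prune

Visited [0, 5, 1, 4, 7, 9, 13, 2, 3, 10, 12, 14, 15]. Tests: 13 box, 2 leaf. Nearest: P14.

== RESULT ==
2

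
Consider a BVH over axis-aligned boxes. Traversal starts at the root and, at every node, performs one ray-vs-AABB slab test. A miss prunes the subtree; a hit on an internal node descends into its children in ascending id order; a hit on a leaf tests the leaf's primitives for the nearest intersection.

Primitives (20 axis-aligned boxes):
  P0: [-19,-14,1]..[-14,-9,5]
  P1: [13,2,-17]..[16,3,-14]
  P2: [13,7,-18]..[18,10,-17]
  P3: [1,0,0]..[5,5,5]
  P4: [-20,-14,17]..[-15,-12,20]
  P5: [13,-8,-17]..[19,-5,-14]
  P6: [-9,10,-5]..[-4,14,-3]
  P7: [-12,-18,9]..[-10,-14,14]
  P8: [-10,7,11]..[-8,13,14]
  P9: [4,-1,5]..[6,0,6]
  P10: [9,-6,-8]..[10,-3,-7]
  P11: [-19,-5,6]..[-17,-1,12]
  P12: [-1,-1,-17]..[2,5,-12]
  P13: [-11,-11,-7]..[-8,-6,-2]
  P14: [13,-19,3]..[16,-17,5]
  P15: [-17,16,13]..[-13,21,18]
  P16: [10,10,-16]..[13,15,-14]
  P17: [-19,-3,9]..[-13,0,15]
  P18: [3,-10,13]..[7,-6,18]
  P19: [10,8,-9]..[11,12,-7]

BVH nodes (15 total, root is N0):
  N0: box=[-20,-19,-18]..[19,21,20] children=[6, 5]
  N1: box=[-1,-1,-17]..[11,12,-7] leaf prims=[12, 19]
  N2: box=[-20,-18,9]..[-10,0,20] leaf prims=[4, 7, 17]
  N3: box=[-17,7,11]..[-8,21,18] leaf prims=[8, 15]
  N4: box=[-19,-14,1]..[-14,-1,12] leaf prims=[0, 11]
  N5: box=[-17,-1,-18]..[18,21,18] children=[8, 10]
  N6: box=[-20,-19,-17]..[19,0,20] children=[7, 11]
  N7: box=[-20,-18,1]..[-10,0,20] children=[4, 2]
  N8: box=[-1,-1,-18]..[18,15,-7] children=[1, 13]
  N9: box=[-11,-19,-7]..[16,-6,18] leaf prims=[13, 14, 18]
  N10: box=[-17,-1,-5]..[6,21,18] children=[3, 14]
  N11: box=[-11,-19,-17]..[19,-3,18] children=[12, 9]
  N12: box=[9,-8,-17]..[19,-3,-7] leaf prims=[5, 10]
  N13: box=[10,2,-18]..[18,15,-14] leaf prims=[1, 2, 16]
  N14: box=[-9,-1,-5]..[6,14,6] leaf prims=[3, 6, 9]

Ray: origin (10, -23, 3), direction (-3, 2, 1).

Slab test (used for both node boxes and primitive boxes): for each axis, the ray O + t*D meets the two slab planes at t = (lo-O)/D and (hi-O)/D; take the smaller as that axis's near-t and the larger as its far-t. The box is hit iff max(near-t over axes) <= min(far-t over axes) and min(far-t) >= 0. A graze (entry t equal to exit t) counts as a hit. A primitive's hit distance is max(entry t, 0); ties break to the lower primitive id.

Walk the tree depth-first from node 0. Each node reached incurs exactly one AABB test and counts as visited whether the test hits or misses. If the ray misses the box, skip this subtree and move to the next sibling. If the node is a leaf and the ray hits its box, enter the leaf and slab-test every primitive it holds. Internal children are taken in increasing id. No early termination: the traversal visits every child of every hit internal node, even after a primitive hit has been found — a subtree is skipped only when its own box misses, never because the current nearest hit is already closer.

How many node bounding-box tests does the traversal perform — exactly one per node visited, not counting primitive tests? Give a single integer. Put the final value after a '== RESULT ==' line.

Walk:
N0 x:[-3,10] y:[2,22] z:[-21,17] -> hit [2,10], descend [5, 6]
  N5 x:[-8/3,9] y:[11,22] z:[-21,15] -> miss, prune
  N6 x:[-3,10] y:[2,23/2] z:[-20,17] -> hit [2,10], descend [7, 11]
    N7 x:[20/3,10] y:[5/2,23/2] z:[-2,17] -> hit [20/3,10], descend [2, 4]
      N2 x:[20/3,10] y:[5/2,23/2] z:[6,17] -> hit [20/3,10] leaf, test {P4(miss), P7(miss), P17(miss)}
      N4 x:[8,29/3] y:[9/2,11] z:[-2,9] -> hit [8,9] leaf, test {P0(miss), P11@t=9}
    N11 x:[-3,7] y:[2,10] z:[-20,15] -> hit [2,7], descend [9, 12]
      N9 x:[-2,7] y:[2,17/2] z:[-10,15] -> hit [2,7] leaf, test {P13(miss), P14(miss), P18(miss)}
      N12 x:[-3,1/3] y:[15/2,10] z:[-20,-10] -> miss, prune

Visited [0, 5, 6, 7, 2, 4, 11, 9, 12]. Tests: 9 box, 3 leaf. Nearest: P11.

== RESULT ==
9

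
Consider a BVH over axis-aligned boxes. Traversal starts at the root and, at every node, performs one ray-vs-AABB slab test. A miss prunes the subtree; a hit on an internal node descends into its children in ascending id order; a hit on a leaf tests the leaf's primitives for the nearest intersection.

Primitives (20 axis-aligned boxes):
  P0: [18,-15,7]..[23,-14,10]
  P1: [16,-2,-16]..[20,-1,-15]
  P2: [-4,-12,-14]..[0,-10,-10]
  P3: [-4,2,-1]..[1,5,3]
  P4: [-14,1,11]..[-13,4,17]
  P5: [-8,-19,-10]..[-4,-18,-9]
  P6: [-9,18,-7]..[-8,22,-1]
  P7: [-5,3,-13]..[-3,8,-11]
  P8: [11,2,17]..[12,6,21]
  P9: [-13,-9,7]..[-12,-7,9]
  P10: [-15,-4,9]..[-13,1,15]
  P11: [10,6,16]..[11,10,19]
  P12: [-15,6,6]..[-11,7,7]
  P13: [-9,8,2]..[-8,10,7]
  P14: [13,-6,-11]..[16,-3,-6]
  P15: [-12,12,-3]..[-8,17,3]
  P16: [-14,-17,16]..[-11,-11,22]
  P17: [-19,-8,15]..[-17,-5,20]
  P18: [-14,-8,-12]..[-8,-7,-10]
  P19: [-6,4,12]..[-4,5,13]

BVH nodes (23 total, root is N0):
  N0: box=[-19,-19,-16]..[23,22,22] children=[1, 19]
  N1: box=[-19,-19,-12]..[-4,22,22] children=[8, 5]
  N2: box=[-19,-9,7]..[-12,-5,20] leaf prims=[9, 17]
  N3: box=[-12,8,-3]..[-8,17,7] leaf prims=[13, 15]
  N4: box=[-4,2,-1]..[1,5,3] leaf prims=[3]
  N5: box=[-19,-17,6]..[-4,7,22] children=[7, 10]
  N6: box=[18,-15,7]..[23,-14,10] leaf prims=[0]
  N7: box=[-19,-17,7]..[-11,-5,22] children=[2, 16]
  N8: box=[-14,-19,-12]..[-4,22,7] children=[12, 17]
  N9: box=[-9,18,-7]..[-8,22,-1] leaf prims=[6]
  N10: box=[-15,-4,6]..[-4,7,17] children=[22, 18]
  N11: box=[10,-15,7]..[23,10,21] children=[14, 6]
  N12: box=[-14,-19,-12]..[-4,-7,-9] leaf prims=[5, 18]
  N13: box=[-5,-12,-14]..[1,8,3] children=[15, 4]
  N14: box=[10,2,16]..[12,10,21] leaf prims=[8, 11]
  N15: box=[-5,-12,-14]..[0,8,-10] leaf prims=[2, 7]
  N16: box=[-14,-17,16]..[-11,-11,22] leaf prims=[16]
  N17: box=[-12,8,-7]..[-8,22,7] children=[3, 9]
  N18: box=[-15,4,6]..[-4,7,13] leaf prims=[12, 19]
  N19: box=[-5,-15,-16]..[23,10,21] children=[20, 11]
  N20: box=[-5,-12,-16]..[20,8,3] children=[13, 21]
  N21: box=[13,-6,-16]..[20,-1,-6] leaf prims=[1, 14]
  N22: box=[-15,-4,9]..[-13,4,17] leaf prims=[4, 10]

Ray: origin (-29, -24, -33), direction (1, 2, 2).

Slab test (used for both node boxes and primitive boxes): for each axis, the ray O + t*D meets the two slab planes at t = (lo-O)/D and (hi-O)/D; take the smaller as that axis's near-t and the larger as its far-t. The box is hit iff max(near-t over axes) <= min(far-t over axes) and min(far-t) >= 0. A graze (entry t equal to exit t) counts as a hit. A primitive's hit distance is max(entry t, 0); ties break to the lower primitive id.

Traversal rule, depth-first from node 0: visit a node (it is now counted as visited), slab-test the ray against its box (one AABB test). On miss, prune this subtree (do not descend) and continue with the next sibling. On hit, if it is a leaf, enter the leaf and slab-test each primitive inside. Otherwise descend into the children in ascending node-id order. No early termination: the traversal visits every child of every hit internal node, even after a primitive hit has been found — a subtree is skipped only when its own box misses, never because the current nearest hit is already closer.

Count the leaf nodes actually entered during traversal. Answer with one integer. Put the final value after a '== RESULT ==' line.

Trace the traversal:
N0 x:[10,52] y:[5/2,23] z:[17/2,55/2] -> hit [10,23], descend [1, 19]
  N1 x:[10,25] y:[5/2,23] z:[21/2,55/2] -> hit [21/2,23], descend [5, 8]
    N5 x:[10,25] y:[7/2,31/2] z:[39/2,55/2] -> miss, prune
    N8 x:[15,25] y:[5/2,23] z:[21/2,20] -> hit [15,20], descend [12, 17]
      N12 x:[15,25] y:[5/2,17/2] z:[21/2,12] -> miss, prune
      N17 x:[17,21] y:[16,23] z:[13,20] -> hit [17,20], descend [3, 9]
        N3 x:[17,21] y:[16,41/2] z:[15,20] -> hit [17,20] leaf, test {P13(miss), P15@t=18}
        N9 x:[20,21] y:[21,23] z:[13,16] -> miss, prune
  N19 x:[24,52] y:[9/2,17] z:[17/2,27] -> miss, prune

Visited [0, 1, 5, 8, 12, 17, 3, 9, 19]. Tests: 9 box, 1 leaf. Nearest: P15.

== RESULT ==
1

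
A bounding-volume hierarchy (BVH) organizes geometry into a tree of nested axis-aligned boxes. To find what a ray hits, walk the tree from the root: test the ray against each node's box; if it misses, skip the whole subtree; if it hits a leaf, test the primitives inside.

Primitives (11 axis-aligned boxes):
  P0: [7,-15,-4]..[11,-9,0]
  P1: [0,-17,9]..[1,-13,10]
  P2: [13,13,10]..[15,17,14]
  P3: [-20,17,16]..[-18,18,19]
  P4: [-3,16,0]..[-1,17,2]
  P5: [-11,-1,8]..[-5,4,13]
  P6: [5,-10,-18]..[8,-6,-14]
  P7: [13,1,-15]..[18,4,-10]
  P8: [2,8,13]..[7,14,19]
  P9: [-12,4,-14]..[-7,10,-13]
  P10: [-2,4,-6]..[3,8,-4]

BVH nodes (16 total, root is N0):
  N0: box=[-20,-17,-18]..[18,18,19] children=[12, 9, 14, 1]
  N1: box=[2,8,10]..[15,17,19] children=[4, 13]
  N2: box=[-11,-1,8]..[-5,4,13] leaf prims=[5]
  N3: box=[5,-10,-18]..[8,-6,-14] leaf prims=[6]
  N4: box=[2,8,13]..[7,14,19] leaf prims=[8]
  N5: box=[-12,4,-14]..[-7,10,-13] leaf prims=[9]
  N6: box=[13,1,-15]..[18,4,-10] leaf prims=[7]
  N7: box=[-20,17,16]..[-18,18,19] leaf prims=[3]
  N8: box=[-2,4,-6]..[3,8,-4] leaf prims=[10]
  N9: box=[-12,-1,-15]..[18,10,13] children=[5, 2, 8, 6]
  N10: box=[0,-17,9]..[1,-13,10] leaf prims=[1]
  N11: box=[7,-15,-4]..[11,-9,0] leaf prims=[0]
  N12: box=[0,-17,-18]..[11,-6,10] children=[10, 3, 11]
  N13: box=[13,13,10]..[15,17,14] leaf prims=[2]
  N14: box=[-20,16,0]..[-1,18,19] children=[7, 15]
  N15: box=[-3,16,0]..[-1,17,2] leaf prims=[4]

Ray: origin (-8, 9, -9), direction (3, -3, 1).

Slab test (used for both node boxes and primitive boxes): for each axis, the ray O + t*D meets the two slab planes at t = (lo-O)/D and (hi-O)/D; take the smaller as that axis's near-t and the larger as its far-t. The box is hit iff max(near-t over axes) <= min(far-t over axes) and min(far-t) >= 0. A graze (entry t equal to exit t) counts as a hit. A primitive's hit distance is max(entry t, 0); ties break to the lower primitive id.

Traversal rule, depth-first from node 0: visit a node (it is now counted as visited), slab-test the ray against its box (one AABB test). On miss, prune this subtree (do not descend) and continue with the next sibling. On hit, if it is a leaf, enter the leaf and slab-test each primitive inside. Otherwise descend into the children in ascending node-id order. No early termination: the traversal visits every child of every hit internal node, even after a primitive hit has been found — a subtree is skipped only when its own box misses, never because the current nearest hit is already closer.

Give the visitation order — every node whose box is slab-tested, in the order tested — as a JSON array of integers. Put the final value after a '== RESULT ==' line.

Traverse from the root:
N0 x:[-4,26/3] y:[-3,26/3] z:[-9,28] -> hit [-3,26/3], descend [1, 9, 12, 14]
  N1 x:[10/3,23/3] y:[-8/3,1/3] z:[19,28] -> miss, prune
  N9 x:[-4/3,26/3] y:[-1/3,10/3] z:[-6,22] -> hit [-1/3,10/3], descend [2, 5, 6, 8]
    N2 x:[-1,1] y:[5/3,10/3] z:[17,22] -> miss, prune
    N5 x:[-4/3,1/3] y:[-1/3,5/3] z:[-5,-4] -> miss, prune
    N6 x:[7,26/3] y:[5/3,8/3] z:[-6,-1] -> miss, prune
    N8 x:[2,11/3] y:[1/3,5/3] z:[3,5] -> miss, prune
  N12 x:[8/3,19/3] y:[5,26/3] z:[-9,19] -> hit [5,19/3], descend [3, 10, 11]
    N3 x:[13/3,16/3] y:[5,19/3] z:[-9,-5] -> miss, prune
    N10 x:[8/3,3] y:[22/3,26/3] z:[18,19] -> miss, prune
    N11 x:[5,19/3] y:[6,8] z:[5,9] -> hit [6,19/3] leaf, test {P0@t=6}
  N14 x:[-4,7/3] y:[-3,-7/3] z:[9,28] -> miss, prune

Summary -> nodes [0, 1, 9, 2, 5, 6, 8, 12, 3, 10, 11, 14]; box-tests=12; leaf-entries=1; first=P0

== RESULT ==
[0, 1, 9, 2, 5, 6, 8, 12, 3, 10, 11, 14]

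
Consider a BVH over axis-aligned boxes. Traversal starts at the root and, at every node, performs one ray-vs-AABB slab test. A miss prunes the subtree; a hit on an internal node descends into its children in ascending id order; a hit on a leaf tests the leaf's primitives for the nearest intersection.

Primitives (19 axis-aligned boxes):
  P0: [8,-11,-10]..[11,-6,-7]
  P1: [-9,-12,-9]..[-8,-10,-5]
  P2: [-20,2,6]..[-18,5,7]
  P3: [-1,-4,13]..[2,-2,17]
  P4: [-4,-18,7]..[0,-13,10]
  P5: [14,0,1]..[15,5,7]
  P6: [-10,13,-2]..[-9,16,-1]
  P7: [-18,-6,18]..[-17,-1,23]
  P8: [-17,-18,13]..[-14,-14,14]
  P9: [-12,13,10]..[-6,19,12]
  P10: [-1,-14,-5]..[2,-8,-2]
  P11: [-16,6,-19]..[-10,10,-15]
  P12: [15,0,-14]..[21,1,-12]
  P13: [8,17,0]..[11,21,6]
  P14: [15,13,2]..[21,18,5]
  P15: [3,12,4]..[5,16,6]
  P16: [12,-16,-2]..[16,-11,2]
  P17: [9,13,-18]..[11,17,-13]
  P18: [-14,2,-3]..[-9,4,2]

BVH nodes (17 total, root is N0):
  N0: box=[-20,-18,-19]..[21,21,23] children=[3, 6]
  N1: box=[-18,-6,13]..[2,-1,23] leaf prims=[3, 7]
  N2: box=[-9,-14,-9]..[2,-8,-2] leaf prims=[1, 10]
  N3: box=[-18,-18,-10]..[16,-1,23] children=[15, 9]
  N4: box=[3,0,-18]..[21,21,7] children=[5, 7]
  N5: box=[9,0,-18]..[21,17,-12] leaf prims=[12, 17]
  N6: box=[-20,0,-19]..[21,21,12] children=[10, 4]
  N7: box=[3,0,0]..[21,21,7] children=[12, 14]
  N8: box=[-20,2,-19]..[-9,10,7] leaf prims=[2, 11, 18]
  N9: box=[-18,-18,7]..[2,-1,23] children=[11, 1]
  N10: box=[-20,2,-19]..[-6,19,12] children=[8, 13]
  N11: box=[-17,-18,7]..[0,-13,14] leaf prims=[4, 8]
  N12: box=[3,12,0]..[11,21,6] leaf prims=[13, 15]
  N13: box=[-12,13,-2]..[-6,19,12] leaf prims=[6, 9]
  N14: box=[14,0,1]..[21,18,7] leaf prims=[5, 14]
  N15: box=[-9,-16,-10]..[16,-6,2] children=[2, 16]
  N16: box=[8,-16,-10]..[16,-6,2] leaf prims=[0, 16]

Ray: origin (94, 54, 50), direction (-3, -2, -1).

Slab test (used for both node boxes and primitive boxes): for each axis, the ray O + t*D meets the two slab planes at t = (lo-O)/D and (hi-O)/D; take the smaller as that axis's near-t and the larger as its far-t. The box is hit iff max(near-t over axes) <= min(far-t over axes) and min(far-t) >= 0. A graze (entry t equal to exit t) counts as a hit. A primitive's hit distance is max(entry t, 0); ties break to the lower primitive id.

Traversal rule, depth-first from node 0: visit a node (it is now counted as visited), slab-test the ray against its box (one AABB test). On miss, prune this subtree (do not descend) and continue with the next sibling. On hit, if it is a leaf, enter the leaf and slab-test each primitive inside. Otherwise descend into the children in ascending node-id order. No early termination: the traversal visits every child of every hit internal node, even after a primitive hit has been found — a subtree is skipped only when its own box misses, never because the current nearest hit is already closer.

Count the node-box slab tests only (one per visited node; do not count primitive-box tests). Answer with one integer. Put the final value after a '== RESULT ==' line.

Trace the traversal:
N0 x:[73/3,38] y:[33/2,36] z:[27,69] -> hit [27,36], descend [3, 6]
  N3 x:[26,112/3] y:[55/2,36] z:[27,60] -> hit [55/2,36], descend [9, 15]
    N9 x:[92/3,112/3] y:[55/2,36] z:[27,43] -> hit [92/3,36], descend [1, 11]
      N1 x:[92/3,112/3] y:[55/2,30] z:[27,37] -> miss, prune
      N11 x:[94/3,37] y:[67/2,36] z:[36,43] -> hit [36,36] leaf, test {P4(miss), P8@t=36}
    N15 x:[26,103/3] y:[30,35] z:[48,60] -> miss, prune
  N6 x:[73/3,38] y:[33/2,27] z:[38,69] -> miss, prune

Visited [0, 3, 9, 1, 11, 15, 6]. Tests: 7 box, 1 leaf. Nearest: P8.

== RESULT ==
7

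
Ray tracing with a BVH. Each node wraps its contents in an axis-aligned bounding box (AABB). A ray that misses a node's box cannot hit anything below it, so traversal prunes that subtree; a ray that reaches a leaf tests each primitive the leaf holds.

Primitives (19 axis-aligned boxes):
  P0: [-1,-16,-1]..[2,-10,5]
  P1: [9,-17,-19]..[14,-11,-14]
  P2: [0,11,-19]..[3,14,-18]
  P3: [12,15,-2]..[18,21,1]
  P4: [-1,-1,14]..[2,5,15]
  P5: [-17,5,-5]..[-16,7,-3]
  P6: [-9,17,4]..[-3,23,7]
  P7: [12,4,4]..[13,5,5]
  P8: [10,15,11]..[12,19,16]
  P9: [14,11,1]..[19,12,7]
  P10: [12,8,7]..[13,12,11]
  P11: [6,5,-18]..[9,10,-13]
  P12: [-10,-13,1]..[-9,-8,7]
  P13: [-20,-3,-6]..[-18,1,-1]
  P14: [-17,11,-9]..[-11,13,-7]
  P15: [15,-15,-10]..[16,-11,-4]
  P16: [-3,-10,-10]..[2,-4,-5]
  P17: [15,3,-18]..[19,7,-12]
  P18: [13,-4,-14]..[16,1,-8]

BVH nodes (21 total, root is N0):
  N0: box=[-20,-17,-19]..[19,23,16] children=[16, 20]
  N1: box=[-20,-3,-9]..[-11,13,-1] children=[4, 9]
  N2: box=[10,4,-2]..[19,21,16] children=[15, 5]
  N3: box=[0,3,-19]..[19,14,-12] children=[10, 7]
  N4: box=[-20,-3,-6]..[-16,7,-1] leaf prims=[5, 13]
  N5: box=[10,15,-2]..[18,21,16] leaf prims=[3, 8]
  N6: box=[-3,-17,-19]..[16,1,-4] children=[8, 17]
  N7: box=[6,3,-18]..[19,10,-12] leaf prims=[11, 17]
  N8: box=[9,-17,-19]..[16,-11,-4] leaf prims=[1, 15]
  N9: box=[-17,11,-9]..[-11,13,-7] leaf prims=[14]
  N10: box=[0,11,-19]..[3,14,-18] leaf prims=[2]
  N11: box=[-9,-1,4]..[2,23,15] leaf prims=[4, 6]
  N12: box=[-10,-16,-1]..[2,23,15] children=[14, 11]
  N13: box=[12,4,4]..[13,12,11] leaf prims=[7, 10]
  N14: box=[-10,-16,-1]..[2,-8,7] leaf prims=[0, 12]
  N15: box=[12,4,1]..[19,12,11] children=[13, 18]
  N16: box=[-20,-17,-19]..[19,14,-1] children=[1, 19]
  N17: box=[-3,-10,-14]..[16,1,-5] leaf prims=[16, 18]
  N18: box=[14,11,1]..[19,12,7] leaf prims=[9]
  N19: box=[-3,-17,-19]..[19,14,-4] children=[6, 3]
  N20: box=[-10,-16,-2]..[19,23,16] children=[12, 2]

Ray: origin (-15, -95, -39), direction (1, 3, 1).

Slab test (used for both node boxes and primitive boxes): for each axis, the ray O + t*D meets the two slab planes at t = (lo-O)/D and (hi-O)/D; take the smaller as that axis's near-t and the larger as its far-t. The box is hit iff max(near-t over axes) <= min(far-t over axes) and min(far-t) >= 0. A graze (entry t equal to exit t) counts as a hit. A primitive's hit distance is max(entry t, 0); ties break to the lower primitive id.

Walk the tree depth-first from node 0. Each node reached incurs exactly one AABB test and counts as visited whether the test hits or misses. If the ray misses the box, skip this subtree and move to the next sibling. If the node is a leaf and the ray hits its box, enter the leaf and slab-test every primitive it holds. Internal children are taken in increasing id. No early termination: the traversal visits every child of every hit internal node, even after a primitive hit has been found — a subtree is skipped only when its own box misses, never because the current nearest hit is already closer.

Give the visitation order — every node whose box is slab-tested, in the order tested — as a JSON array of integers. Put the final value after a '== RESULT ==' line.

Traverse from the root:
N0 x:[-5,34] y:[26,118/3] z:[20,55] -> hit [26,34], descend [16, 20]
  N16 x:[-5,34] y:[26,109/3] z:[20,38] -> hit [26,34], descend [1, 19]
    N1 x:[-5,4] y:[92/3,36] z:[30,38] -> miss, prune
    N19 x:[12,34] y:[26,109/3] z:[20,35] -> hit [26,34], descend [3, 6]
      N3 x:[15,34] y:[98/3,109/3] z:[20,27] -> miss, prune
      N6 x:[12,31] y:[26,32] z:[20,35] -> hit [26,31], descend [8, 17]
        N8 x:[24,31] y:[26,28] z:[20,35] -> hit [26,28] leaf, test {P1(miss), P15(miss)}
        N17 x:[12,31] y:[85/3,32] z:[25,34] -> hit [85/3,31] leaf, test {P16(miss), P18@t=91/3}
  N20 x:[5,34] y:[79/3,118/3] z:[37,55] -> miss, prune

9 AABB tests over nodes [0, 16, 1, 19, 3, 6, 8, 17, 20]; 2 leaves entered; closest P18.

== RESULT ==
[0, 16, 1, 19, 3, 6, 8, 17, 20]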